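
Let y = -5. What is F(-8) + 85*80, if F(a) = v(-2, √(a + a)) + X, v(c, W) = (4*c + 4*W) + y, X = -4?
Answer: 6783 + 16*I ≈ 6783.0 + 16.0*I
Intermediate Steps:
v(c, W) = -5 + 4*W + 4*c (v(c, W) = (4*c + 4*W) - 5 = (4*W + 4*c) - 5 = -5 + 4*W + 4*c)
F(a) = -17 + 4*√2*√a (F(a) = (-5 + 4*√(a + a) + 4*(-2)) - 4 = (-5 + 4*√(2*a) - 8) - 4 = (-5 + 4*(√2*√a) - 8) - 4 = (-5 + 4*√2*√a - 8) - 4 = (-13 + 4*√2*√a) - 4 = -17 + 4*√2*√a)
F(-8) + 85*80 = (-17 + 4*√2*√(-8)) + 85*80 = (-17 + 4*√2*(2*I*√2)) + 6800 = (-17 + 16*I) + 6800 = 6783 + 16*I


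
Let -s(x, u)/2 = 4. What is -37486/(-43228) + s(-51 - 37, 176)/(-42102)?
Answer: 394645349/454996314 ≈ 0.86736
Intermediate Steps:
s(x, u) = -8 (s(x, u) = -2*4 = -8)
-37486/(-43228) + s(-51 - 37, 176)/(-42102) = -37486/(-43228) - 8/(-42102) = -37486*(-1/43228) - 8*(-1/42102) = 18743/21614 + 4/21051 = 394645349/454996314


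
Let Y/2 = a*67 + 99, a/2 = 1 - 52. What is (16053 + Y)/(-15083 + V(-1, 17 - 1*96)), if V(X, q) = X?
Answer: -287/1676 ≈ -0.17124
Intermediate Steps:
a = -102 (a = 2*(1 - 52) = 2*(-51) = -102)
Y = -13470 (Y = 2*(-102*67 + 99) = 2*(-6834 + 99) = 2*(-6735) = -13470)
(16053 + Y)/(-15083 + V(-1, 17 - 1*96)) = (16053 - 13470)/(-15083 - 1) = 2583/(-15084) = 2583*(-1/15084) = -287/1676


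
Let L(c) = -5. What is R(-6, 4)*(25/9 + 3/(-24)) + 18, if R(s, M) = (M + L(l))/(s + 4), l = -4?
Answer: 2783/144 ≈ 19.326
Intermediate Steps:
R(s, M) = (-5 + M)/(4 + s) (R(s, M) = (M - 5)/(s + 4) = (-5 + M)/(4 + s))
R(-6, 4)*(25/9 + 3/(-24)) + 18 = ((-5 + 4)/(4 - 6))*(25/9 + 3/(-24)) + 18 = (-1/(-2))*(25*(⅑) + 3*(-1/24)) + 18 = (-½*(-1))*(25/9 - ⅛) + 18 = (½)*(191/72) + 18 = 191/144 + 18 = 2783/144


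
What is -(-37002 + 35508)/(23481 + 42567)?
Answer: 249/11008 ≈ 0.022620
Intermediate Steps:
-(-37002 + 35508)/(23481 + 42567) = -(-1494)/66048 = -1*(-249/11008) = 249/11008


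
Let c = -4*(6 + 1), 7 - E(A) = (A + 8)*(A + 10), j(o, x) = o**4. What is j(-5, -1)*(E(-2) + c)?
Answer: -43125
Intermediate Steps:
E(A) = 7 - (8 + A)*(10 + A) (E(A) = 7 - (A + 8)*(A + 10) = 7 - (8 + A)*(10 + A))
c = -28 (c = -4*7 = -28)
j(-5, -1)*(E(-2) + c) = (-5)**4*((-73 - 1*(-2)**2 - 18*(-2)) - 28) = 625*((-73 - 1*4 + 36) - 28) = 625*((-73 - 4 + 36) - 28) = 625*(-41 - 28) = 625*(-69) = -43125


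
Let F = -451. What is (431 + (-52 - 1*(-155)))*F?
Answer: -240834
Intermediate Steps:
(431 + (-52 - 1*(-155)))*F = (431 + (-52 - 1*(-155)))*(-451) = (431 + (-52 + 155))*(-451) = (431 + 103)*(-451) = 534*(-451) = -240834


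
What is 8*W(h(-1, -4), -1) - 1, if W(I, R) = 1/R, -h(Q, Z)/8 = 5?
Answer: -9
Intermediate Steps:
h(Q, Z) = -40 (h(Q, Z) = -8*5 = -40)
8*W(h(-1, -4), -1) - 1 = 8/(-1) - 1 = 8*(-1) - 1 = -8 - 1 = -9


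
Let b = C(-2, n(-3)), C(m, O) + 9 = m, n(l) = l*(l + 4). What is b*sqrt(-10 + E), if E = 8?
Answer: -11*I*sqrt(2) ≈ -15.556*I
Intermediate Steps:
n(l) = l*(4 + l)
C(m, O) = -9 + m
b = -11 (b = -9 - 2 = -11)
b*sqrt(-10 + E) = -11*sqrt(-10 + 8) = -11*I*sqrt(2)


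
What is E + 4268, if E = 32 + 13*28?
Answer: 4664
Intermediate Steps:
E = 396 (E = 32 + 364 = 396)
E + 4268 = 396 + 4268 = 4664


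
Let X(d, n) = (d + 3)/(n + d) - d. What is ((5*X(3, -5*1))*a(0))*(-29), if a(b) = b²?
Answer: 0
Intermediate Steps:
X(d, n) = -d + (3 + d)/(d + n) (X(d, n) = (3 + d)/(d + n) - d = -d + (3 + d)/(d + n))
((5*X(3, -5*1))*a(0))*(-29) = ((5*((3 + 3 - 1*3² - 1*3*(-5*1))/(3 - 5*1)))*0²)*(-29) = ((5*((3 + 3 - 1*9 - 1*3*(-5))/(3 - 5)))*0)*(-29) = ((5*((3 + 3 - 9 + 15)/(-2)))*0)*(-29) = ((5*(-½*12))*0)*(-29) = ((5*(-6))*0)*(-29) = -30*0*(-29) = 0*(-29) = 0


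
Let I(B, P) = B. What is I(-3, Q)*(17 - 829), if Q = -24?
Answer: 2436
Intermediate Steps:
I(-3, Q)*(17 - 829) = -3*(17 - 829) = -3*(-812) = 2436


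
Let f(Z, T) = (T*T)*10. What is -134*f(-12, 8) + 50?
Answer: -85710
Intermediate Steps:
f(Z, T) = 10*T**2 (f(Z, T) = T**2*10 = 10*T**2)
-134*f(-12, 8) + 50 = -1340*8**2 + 50 = -1340*64 + 50 = -134*640 + 50 = -85760 + 50 = -85710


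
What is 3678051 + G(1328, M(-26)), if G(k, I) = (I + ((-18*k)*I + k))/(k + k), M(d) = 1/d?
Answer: 253991548287/69056 ≈ 3.6781e+6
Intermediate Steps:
G(k, I) = (I + k - 18*I*k)/(2*k) (G(k, I) = (I + (-18*I*k + k))/((2*k)) = (I + (k - 18*I*k))*(1/(2*k)) = (I + k - 18*I*k)*(1/(2*k)) = (I + k - 18*I*k)/(2*k))
3678051 + G(1328, M(-26)) = 3678051 + (½)*(1/(-26) - 1*1328*(-1 + 18/(-26)))/1328 = 3678051 + (½)*(1/1328)*(-1/26 - 1*1328*(-1 + 18*(-1/26))) = 3678051 + (½)*(1/1328)*(-1/26 - 1*1328*(-1 - 9/13)) = 3678051 + (½)*(1/1328)*(-1/26 - 1*1328*(-22/13)) = 3678051 + (½)*(1/1328)*(-1/26 + 29216/13) = 3678051 + (½)*(1/1328)*(58431/26) = 3678051 + 58431/69056 = 253991548287/69056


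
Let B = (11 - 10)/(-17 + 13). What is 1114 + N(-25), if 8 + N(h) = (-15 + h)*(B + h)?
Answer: 2116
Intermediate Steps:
B = -¼ (B = 1/(-4) = 1*(-¼) = -¼ ≈ -0.25000)
N(h) = -8 + (-15 + h)*(-¼ + h)
1114 + N(-25) = 1114 + (-17/4 + (-25)² - 61/4*(-25)) = 1114 + (-17/4 + 625 + 1525/4) = 1114 + 1002 = 2116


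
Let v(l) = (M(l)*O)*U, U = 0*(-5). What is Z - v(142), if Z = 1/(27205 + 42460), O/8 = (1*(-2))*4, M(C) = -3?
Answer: 1/69665 ≈ 1.4354e-5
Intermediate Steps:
U = 0
O = -64 (O = 8*((1*(-2))*4) = 8*(-2*4) = 8*(-8) = -64)
v(l) = 0 (v(l) = -3*(-64)*0 = 192*0 = 0)
Z = 1/69665 ≈ 1.4354e-5
Z - v(142) = 1/69665 - 1*0 = 1/69665 + 0 = 1/69665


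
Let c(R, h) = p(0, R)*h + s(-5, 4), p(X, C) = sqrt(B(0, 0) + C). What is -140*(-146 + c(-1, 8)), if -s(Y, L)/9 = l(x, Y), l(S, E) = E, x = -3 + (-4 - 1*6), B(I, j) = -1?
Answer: 14140 - 1120*I*sqrt(2) ≈ 14140.0 - 1583.9*I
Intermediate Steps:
x = -13 (x = -3 + (-4 - 6) = -3 - 10 = -13)
p(X, C) = sqrt(-1 + C)
s(Y, L) = -9*Y
c(R, h) = 45 + h*sqrt(-1 + R) (c(R, h) = sqrt(-1 + R)*h - 9*(-5) = h*sqrt(-1 + R) + 45 = 45 + h*sqrt(-1 + R))
-140*(-146 + c(-1, 8)) = -140*(-146 + (45 + 8*sqrt(-1 - 1))) = -140*(-146 + (45 + 8*sqrt(-2))) = -140*(-146 + (45 + 8*(I*sqrt(2)))) = -140*(-146 + (45 + 8*I*sqrt(2))) = -140*(-101 + 8*I*sqrt(2)) = 14140 - 1120*I*sqrt(2)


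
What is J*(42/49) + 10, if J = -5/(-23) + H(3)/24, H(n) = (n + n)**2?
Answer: 1847/161 ≈ 11.472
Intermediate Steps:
H(n) = 4*n**2 (H(n) = (2*n)**2 = 4*n**2)
J = 79/46 (J = -5/(-23) + (4*3**2)/24 = -5*(-1/23) + (4*9)*(1/24) = 5/23 + 36*(1/24) = 5/23 + 3/2 = 79/46 ≈ 1.7174)
J*(42/49) + 10 = 79*(42/49)/46 + 10 = 79*(42*(1/49))/46 + 10 = (79/46)*(6/7) + 10 = 237/161 + 10 = 1847/161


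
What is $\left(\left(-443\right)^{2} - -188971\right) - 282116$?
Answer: $103104$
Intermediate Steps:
$\left(\left(-443\right)^{2} - -188971\right) - 282116 = \left(196249 + 188971\right) - 282116 = 385220 - 282116 = 103104$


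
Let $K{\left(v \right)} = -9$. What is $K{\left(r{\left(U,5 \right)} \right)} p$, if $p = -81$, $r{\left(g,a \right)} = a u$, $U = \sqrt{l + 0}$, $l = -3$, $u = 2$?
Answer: $729$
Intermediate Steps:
$U = i \sqrt{3}$ ($U = \sqrt{-3 + 0} = \sqrt{-3} = i \sqrt{3} \approx 1.732 i$)
$r{\left(g,a \right)} = 2 a$ ($r{\left(g,a \right)} = a 2 = 2 a$)
$K{\left(r{\left(U,5 \right)} \right)} p = \left(-9\right) \left(-81\right) = 729$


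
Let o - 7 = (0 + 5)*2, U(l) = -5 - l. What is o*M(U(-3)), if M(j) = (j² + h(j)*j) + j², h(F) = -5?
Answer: 306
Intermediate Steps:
M(j) = -5*j + 2*j² (M(j) = (j² - 5*j) + j² = -5*j + 2*j²)
o = 17 (o = 7 + (0 + 5)*2 = 7 + 5*2 = 7 + 10 = 17)
o*M(U(-3)) = 17*((-5 - 1*(-3))*(-5 + 2*(-5 - 1*(-3)))) = 17*((-5 + 3)*(-5 + 2*(-5 + 3))) = 17*(-2*(-5 + 2*(-2))) = 17*(-2*(-5 - 4)) = 17*(-2*(-9)) = 17*18 = 306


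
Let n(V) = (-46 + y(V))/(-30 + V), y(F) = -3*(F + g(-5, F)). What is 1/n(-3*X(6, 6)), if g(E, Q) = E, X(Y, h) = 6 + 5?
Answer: -63/68 ≈ -0.92647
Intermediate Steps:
X(Y, h) = 11
y(F) = 15 - 3*F (y(F) = -3*(F - 5) = -3*(-5 + F) = 15 - 3*F)
n(V) = (-31 - 3*V)/(-30 + V) (n(V) = (-46 + (15 - 3*V))/(-30 + V) = (-31 - 3*V)/(-30 + V))
1/n(-3*X(6, 6)) = 1/((-31 - (-9)*11)/(-30 - 3*11)) = 1/((-31 - 3*(-33))/(-30 - 33)) = 1/((-31 + 99)/(-63)) = 1/(-1/63*68) = 1/(-68/63) = -63/68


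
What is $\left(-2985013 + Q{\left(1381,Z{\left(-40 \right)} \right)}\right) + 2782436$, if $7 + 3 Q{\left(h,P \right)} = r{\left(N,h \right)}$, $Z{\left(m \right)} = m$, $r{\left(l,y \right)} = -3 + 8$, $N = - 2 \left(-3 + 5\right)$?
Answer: $- \frac{607733}{3} \approx -2.0258 \cdot 10^{5}$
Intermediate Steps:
$N = -4$ ($N = \left(-2\right) 2 = -4$)
$r{\left(l,y \right)} = 5$
$Q{\left(h,P \right)} = - \frac{2}{3}$ ($Q{\left(h,P \right)} = - \frac{7}{3} + \frac{1}{3} \cdot 5 = - \frac{7}{3} + \frac{5}{3} = - \frac{2}{3}$)
$\left(-2985013 + Q{\left(1381,Z{\left(-40 \right)} \right)}\right) + 2782436 = \left(-2985013 - \frac{2}{3}\right) + 2782436 = - \frac{8955041}{3} + 2782436 = - \frac{607733}{3}$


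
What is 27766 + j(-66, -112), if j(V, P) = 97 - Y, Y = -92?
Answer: 27955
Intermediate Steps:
j(V, P) = 189 (j(V, P) = 97 - 1*(-92) = 97 + 92 = 189)
27766 + j(-66, -112) = 27766 + 189 = 27955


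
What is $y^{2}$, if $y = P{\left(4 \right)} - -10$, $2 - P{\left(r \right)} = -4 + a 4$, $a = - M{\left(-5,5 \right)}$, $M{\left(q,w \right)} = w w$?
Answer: $13456$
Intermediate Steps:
$M{\left(q,w \right)} = w^{2}$
$a = -25$ ($a = - 5^{2} = \left(-1\right) 25 = -25$)
$P{\left(r \right)} = 106$ ($P{\left(r \right)} = 2 - \left(-4 - 100\right) = 2 - -104 = 2 + 104 = 106$)
$y = 116$ ($y = 106 - -10 = 106 + 10 = 116$)
$y^{2} = 116^{2} = 13456$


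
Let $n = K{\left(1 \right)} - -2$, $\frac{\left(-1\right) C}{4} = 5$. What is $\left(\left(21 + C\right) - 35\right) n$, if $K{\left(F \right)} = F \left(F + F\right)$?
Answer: $-136$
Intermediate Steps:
$C = -20$ ($C = \left(-4\right) 5 = -20$)
$K{\left(F \right)} = 2 F^{2}$ ($K{\left(F \right)} = F 2 F = 2 F^{2}$)
$n = 4$ ($n = 2 \cdot 1^{2} - -2 = 2 \cdot 1 + 2 = 2 + 2 = 4$)
$\left(\left(21 + C\right) - 35\right) n = \left(\left(21 - 20\right) - 35\right) 4 = \left(1 - 35\right) 4 = \left(-34\right) 4 = -136$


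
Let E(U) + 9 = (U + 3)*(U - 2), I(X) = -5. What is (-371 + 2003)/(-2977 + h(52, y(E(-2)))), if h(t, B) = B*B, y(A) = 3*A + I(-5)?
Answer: -544/347 ≈ -1.5677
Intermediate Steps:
E(U) = -9 + (-2 + U)*(3 + U) (E(U) = -9 + (U + 3)*(U - 2) = -9 + (3 + U)*(-2 + U) = -9 + (-2 + U)*(3 + U))
y(A) = -5 + 3*A (y(A) = 3*A - 5 = -5 + 3*A)
h(t, B) = B²
(-371 + 2003)/(-2977 + h(52, y(E(-2)))) = (-371 + 2003)/(-2977 + (-5 + 3*(-15 - 2 + (-2)²))²) = 1632/(-2977 + (-5 + 3*(-15 - 2 + 4))²) = 1632/(-2977 + (-5 + 3*(-13))²) = 1632/(-2977 + (-5 - 39)²) = 1632/(-2977 + (-44)²) = 1632/(-2977 + 1936) = 1632/(-1041) = 1632*(-1/1041) = -544/347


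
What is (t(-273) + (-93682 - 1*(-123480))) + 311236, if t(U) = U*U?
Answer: 415563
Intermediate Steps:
t(U) = U**2
(t(-273) + (-93682 - 1*(-123480))) + 311236 = ((-273)**2 + (-93682 - 1*(-123480))) + 311236 = (74529 + (-93682 + 123480)) + 311236 = (74529 + 29798) + 311236 = 104327 + 311236 = 415563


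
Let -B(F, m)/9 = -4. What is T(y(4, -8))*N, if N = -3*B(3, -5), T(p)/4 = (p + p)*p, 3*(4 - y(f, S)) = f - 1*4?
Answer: -13824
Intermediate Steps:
y(f, S) = 16/3 - f/3 (y(f, S) = 4 - (f - 1*4)/3 = 4 - (f - 4)/3 = 4 - (-4 + f)/3 = 4 + (4/3 - f/3) = 16/3 - f/3)
B(F, m) = 36 (B(F, m) = -9*(-4) = 36)
T(p) = 8*p² (T(p) = 4*((p + p)*p) = 4*((2*p)*p) = 4*(2*p²) = 8*p²)
N = -108 (N = -3*36 = -108)
T(y(4, -8))*N = (8*(16/3 - ⅓*4)²)*(-108) = (8*(16/3 - 4/3)²)*(-108) = (8*4²)*(-108) = (8*16)*(-108) = 128*(-108) = -13824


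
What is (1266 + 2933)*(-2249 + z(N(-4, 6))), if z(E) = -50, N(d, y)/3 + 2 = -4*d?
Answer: -9653501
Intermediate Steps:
N(d, y) = -6 - 12*d (N(d, y) = -6 + 3*(-4*d) = -6 - 12*d)
(1266 + 2933)*(-2249 + z(N(-4, 6))) = (1266 + 2933)*(-2249 - 50) = 4199*(-2299) = -9653501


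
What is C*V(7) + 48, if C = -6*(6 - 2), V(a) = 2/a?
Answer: 288/7 ≈ 41.143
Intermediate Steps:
C = -24 (C = -6*4 = -24)
C*V(7) + 48 = -48/7 + 48 = 288/7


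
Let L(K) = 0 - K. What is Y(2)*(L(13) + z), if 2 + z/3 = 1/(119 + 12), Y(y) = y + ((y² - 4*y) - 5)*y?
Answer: 39776/131 ≈ 303.63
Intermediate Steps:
L(K) = -K
Y(y) = y + y*(-5 + y² - 4*y) (Y(y) = y + (-5 + y² - 4*y)*y = y + y*(-5 + y² - 4*y))
z = -783/131 (z = -6 + 3/(119 + 12) = -6 + 3/131 = -783/131 ≈ -5.9771)
Y(2)*(L(13) + z) = (2*(-4 + 2² - 4*2))*(-1*13 - 783/131) = (2*(-4 + 4 - 8))*(-13 - 783/131) = (2*(-8))*(-2486/131) = -16*(-2486/131) = 39776/131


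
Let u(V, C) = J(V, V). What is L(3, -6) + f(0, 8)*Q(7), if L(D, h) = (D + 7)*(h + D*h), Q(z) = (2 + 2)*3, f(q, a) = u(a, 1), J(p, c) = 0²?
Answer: -240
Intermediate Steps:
J(p, c) = 0
u(V, C) = 0
f(q, a) = 0
Q(z) = 12 (Q(z) = 4*3 = 12)
L(D, h) = (7 + D)*(h + D*h)
L(3, -6) + f(0, 8)*Q(7) = -6*(7 + 3² + 8*3) + 0*12 = -6*(7 + 9 + 24) + 0 = -6*40 + 0 = -240 + 0 = -240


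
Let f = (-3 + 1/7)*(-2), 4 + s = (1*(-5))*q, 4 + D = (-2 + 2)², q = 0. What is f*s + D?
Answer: -188/7 ≈ -26.857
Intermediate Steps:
D = -4 (D = -4 + (-2 + 2)² = -4 + 0² = -4 + 0 = -4)
s = -4 (s = -4 + (1*(-5))*0 = -4 - 5*0 = -4 + 0 = -4)
f = 40/7 (f = (-3 + 1*(⅐))*(-2) = (-3 + ⅐)*(-2) = -20/7*(-2) = 40/7 ≈ 5.7143)
f*s + D = (40/7)*(-4) - 4 = -160/7 - 4 = -188/7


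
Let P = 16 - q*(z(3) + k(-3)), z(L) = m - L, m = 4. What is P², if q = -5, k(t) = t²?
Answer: 4356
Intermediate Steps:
z(L) = 4 - L
P = 66 (P = 16 - (-5)*((4 - 1*3) + (-3)²) = 16 - (-5)*((4 - 3) + 9) = 16 - (-5)*(1 + 9) = 16 - (-5)*10 = 16 - 1*(-50) = 16 + 50 = 66)
P² = 66² = 4356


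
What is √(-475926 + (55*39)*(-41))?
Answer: I*√563871 ≈ 750.91*I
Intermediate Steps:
√(-475926 + (55*39)*(-41)) = √(-475926 + 2145*(-41)) = √(-475926 - 87945) = √(-563871) = I*√563871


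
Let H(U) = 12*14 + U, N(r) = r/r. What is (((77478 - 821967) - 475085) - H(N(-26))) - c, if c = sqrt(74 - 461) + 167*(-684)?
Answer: -1105515 - 3*I*sqrt(43) ≈ -1.1055e+6 - 19.672*I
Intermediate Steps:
N(r) = 1
H(U) = 168 + U
c = -114228 + 3*I*sqrt(43) (c = sqrt(-387) - 114228 = 3*I*sqrt(43) - 114228 = -114228 + 3*I*sqrt(43) ≈ -1.1423e+5 + 19.672*I)
(((77478 - 821967) - 475085) - H(N(-26))) - c = (((77478 - 821967) - 475085) - (168 + 1)) - (-114228 + 3*I*sqrt(43)) = ((-744489 - 475085) - 1*169) + (114228 - 3*I*sqrt(43)) = (-1219574 - 169) + (114228 - 3*I*sqrt(43)) = -1219743 + (114228 - 3*I*sqrt(43)) = -1105515 - 3*I*sqrt(43)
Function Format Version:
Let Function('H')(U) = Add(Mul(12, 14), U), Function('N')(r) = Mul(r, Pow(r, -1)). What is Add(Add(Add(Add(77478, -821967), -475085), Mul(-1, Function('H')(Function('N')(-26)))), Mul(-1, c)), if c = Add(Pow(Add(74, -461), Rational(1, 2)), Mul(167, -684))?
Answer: Add(-1105515, Mul(-3, I, Pow(43, Rational(1, 2)))) ≈ Add(-1.1055e+6, Mul(-19.672, I))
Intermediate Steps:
Function('N')(r) = 1
Function('H')(U) = Add(168, U)
c = Add(-114228, Mul(3, I, Pow(43, Rational(1, 2)))) (c = Add(Pow(-387, Rational(1, 2)), -114228) = Add(Mul(3, I, Pow(43, Rational(1, 2))), -114228) = Add(-114228, Mul(3, I, Pow(43, Rational(1, 2)))) ≈ Add(-1.1423e+5, Mul(19.672, I)))
Add(Add(Add(Add(77478, -821967), -475085), Mul(-1, Function('H')(Function('N')(-26)))), Mul(-1, c)) = Add(Add(Add(Add(77478, -821967), -475085), Mul(-1, Add(168, 1))), Mul(-1, Add(-114228, Mul(3, I, Pow(43, Rational(1, 2)))))) = Add(Add(Add(-744489, -475085), Mul(-1, 169)), Add(114228, Mul(-3, I, Pow(43, Rational(1, 2))))) = Add(Add(-1219574, -169), Add(114228, Mul(-3, I, Pow(43, Rational(1, 2))))) = Add(-1219743, Add(114228, Mul(-3, I, Pow(43, Rational(1, 2))))) = Add(-1105515, Mul(-3, I, Pow(43, Rational(1, 2))))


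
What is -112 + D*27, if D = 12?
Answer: 212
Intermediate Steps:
-112 + D*27 = -112 + 12*27 = -112 + 324 = 212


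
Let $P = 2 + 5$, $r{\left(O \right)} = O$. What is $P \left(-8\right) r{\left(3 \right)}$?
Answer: $-168$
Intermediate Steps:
$P = 7$
$P \left(-8\right) r{\left(3 \right)} = 7 \left(-8\right) 3 = \left(-56\right) 3 = -168$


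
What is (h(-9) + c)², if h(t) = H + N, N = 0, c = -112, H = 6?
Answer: 11236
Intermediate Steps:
h(t) = 6 (h(t) = 6 + 0 = 6)
(h(-9) + c)² = (6 - 112)² = (-106)² = 11236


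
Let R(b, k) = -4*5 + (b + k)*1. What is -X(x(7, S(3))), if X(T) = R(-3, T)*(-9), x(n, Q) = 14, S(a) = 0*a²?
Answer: -81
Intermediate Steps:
S(a) = 0
R(b, k) = -20 + b + k (R(b, k) = -20 + (b + k) = -20 + b + k)
X(T) = 207 - 9*T (X(T) = (-20 - 3 + T)*(-9) = (-23 + T)*(-9) = 207 - 9*T)
-X(x(7, S(3))) = -(207 - 9*14) = -(207 - 126) = -1*81 = -81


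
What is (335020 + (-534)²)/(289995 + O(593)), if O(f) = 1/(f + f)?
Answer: 735528736/343934071 ≈ 2.1386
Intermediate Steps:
O(f) = 1/(2*f)
(335020 + (-534)²)/(289995 + O(593)) = (335020 + (-534)²)/(289995 + (½)/593) = (335020 + 285156)/(289995 + (½)*(1/593)) = 620176/(289995 + 1/1186) = 620176/(343934071/1186) = 620176*(1186/343934071) = 735528736/343934071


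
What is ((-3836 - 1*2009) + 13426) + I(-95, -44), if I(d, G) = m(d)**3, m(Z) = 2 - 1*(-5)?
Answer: 7924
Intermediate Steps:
m(Z) = 7 (m(Z) = 2 + 5 = 7)
I(d, G) = 343 (I(d, G) = 7**3 = 343)
((-3836 - 1*2009) + 13426) + I(-95, -44) = ((-3836 - 1*2009) + 13426) + 343 = ((-3836 - 2009) + 13426) + 343 = (-5845 + 13426) + 343 = 7581 + 343 = 7924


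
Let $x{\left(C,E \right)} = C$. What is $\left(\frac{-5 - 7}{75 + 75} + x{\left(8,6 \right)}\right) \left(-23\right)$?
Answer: $- \frac{4554}{25} \approx -182.16$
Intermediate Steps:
$\left(\frac{-5 - 7}{75 + 75} + x{\left(8,6 \right)}\right) \left(-23\right) = \left(\frac{-5 - 7}{75 + 75} + 8\right) \left(-23\right) = \left(\frac{-5 - 7}{150} + 8\right) \left(-23\right) = \left(\left(-5 - 7\right) \frac{1}{150} + 8\right) \left(-23\right) = \left(\left(-12\right) \frac{1}{150} + 8\right) \left(-23\right) = \left(- \frac{2}{25} + 8\right) \left(-23\right) = \frac{198}{25} \left(-23\right) = - \frac{4554}{25}$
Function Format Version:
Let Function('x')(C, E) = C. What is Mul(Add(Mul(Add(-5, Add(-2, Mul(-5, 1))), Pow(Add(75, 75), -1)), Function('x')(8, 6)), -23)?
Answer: Rational(-4554, 25) ≈ -182.16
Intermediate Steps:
Mul(Add(Mul(Add(-5, Add(-2, Mul(-5, 1))), Pow(Add(75, 75), -1)), Function('x')(8, 6)), -23) = Mul(Add(Mul(Add(-5, Add(-2, Mul(-5, 1))), Pow(Add(75, 75), -1)), 8), -23) = Mul(Add(Mul(Add(-5, Add(-2, -5)), Pow(150, -1)), 8), -23) = Mul(Add(Mul(Add(-5, -7), Rational(1, 150)), 8), -23) = Mul(Add(Mul(-12, Rational(1, 150)), 8), -23) = Mul(Add(Rational(-2, 25), 8), -23) = Mul(Rational(198, 25), -23) = Rational(-4554, 25)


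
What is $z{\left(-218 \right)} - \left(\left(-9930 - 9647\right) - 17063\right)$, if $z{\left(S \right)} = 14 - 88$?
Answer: $36566$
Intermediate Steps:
$z{\left(S \right)} = -74$ ($z{\left(S \right)} = 14 - 88 = -74$)
$z{\left(-218 \right)} - \left(\left(-9930 - 9647\right) - 17063\right) = -74 - \left(\left(-9930 - 9647\right) - 17063\right) = -74 - \left(-19577 - 17063\right) = -74 - -36640 = -74 + 36640 = 36566$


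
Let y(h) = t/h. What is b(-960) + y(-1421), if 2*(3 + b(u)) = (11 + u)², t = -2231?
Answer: 1279749957/2842 ≈ 4.5030e+5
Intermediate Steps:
b(u) = -3 + (11 + u)²/2
y(h) = -2231/h
b(-960) + y(-1421) = (-3 + (11 - 960)²/2) - 2231/(-1421) = (-3 + (½)*(-949)²) - 2231*(-1/1421) = (-3 + (½)*900601) + 2231/1421 = (-3 + 900601/2) + 2231/1421 = 900595/2 + 2231/1421 = 1279749957/2842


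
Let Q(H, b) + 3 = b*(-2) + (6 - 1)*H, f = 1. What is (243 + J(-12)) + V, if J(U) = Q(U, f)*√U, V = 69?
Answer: 312 - 130*I*√3 ≈ 312.0 - 225.17*I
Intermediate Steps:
Q(H, b) = -3 - 2*b + 5*H (Q(H, b) = -3 + (b*(-2) + (6 - 1)*H) = -3 + (-2*b + 5*H) = -3 - 2*b + 5*H)
J(U) = √U*(-5 + 5*U) (J(U) = (-3 - 2*1 + 5*U)*√U = (-3 - 2 + 5*U)*√U = (-5 + 5*U)*√U = √U*(-5 + 5*U))
(243 + J(-12)) + V = (243 + 5*√(-12)*(-1 - 12)) + 69 = (243 + 5*(2*I*√3)*(-13)) + 69 = (243 - 130*I*√3) + 69 = 312 - 130*I*√3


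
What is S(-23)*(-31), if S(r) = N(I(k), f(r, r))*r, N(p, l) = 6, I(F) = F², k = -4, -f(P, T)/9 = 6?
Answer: 4278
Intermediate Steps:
f(P, T) = -54 (f(P, T) = -9*6 = -54)
S(r) = 6*r
S(-23)*(-31) = (6*(-23))*(-31) = -138*(-31) = 4278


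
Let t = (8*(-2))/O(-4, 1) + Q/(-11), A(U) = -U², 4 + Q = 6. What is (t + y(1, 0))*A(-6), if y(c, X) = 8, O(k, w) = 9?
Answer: -2392/11 ≈ -217.45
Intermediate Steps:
Q = 2 (Q = -4 + 6 = 2)
t = -194/99 (t = (8*(-2))/9 + 2/(-11) = -16*⅑ + 2*(-1/11) = -16/9 - 2/11 = -194/99 ≈ -1.9596)
(t + y(1, 0))*A(-6) = (-194/99 + 8)*(-1*(-6)²) = 598*(-1*36)/99 = (598/99)*(-36) = -2392/11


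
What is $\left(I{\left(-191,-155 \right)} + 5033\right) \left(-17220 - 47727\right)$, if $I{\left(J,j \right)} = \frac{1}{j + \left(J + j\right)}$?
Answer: $- \frac{54588646268}{167} \approx -3.2688 \cdot 10^{8}$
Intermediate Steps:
$I{\left(J,j \right)} = \frac{1}{J + 2 j}$
$\left(I{\left(-191,-155 \right)} + 5033\right) \left(-17220 - 47727\right) = \left(\frac{1}{-191 + 2 \left(-155\right)} + 5033\right) \left(-17220 - 47727\right) = \left(\frac{1}{-191 - 310} + 5033\right) \left(-64947\right) = \left(\frac{1}{-501} + 5033\right) \left(-64947\right) = \left(- \frac{1}{501} + 5033\right) \left(-64947\right) = \frac{2521532}{501} \left(-64947\right) = - \frac{54588646268}{167}$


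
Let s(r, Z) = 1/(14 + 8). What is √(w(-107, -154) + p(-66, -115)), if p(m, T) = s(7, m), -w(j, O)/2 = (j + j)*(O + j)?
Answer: 5*I*√2162666/22 ≈ 334.23*I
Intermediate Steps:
w(j, O) = -4*j*(O + j) (w(j, O) = -2*(j + j)*(O + j) = -2*2*j*(O + j) = -4*j*(O + j))
s(r, Z) = 1/22
p(m, T) = 1/22
√(w(-107, -154) + p(-66, -115)) = √(-4*(-107)*(-154 - 107) + 1/22) = √(-4*(-107)*(-261) + 1/22) = √(-111708 + 1/22) = √(-2457575/22) = 5*I*√2162666/22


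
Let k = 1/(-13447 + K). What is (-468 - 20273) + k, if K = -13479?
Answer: -558472167/26926 ≈ -20741.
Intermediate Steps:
k = -1/26926 (k = 1/(-13447 - 13479) = 1/(-26926) = -1/26926 ≈ -3.7139e-5)
(-468 - 20273) + k = (-468 - 20273) - 1/26926 = -20741 - 1/26926 = -558472167/26926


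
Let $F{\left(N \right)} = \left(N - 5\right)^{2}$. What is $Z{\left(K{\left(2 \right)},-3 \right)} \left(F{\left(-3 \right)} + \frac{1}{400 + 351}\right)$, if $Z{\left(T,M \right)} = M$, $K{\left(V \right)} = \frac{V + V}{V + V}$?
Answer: $- \frac{144195}{751} \approx -192.0$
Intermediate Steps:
$F{\left(N \right)} = \left(-5 + N\right)^{2}$
$K{\left(V \right)} = 1$ ($K{\left(V \right)} = \frac{2 V}{2 V} = 2 V \frac{1}{2 V} = 1$)
$Z{\left(K{\left(2 \right)},-3 \right)} \left(F{\left(-3 \right)} + \frac{1}{400 + 351}\right) = - 3 \left(\left(-5 - 3\right)^{2} + \frac{1}{400 + 351}\right) = - 3 \left(\left(-8\right)^{2} + \frac{1}{751}\right) = - 3 \left(64 + \frac{1}{751}\right) = \left(-3\right) \frac{48065}{751} = - \frac{144195}{751}$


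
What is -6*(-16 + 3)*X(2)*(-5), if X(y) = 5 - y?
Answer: -1170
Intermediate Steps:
-6*(-16 + 3)*X(2)*(-5) = -6*(-16 + 3)*(5 - 1*2)*(-5) = -(-78)*(5 - 2)*(-5) = -(-78)*3*(-5) = -(-78)*(-15) = -6*195 = -1170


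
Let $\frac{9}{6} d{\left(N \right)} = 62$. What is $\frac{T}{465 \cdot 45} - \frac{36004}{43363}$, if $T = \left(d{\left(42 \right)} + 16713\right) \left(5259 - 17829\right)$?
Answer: $- \frac{1826617321762}{181474155} \approx -10065.0$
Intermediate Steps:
$d{\left(N \right)} = \frac{124}{3}$ ($d{\left(N \right)} = \frac{2}{3} \cdot 62 = \frac{124}{3}$)
$T = -210601970$ ($T = \left(\frac{124}{3} + 16713\right) \left(5259 - 17829\right) = \frac{50263 \left(5259 - 17829\right)}{3} = \frac{50263}{3} \left(-12570\right) = -210601970$)
$\frac{T}{465 \cdot 45} - \frac{36004}{43363} = - \frac{210601970}{465 \cdot 45} - \frac{36004}{43363} = - \frac{210601970}{20925} - \frac{36004}{43363} = \left(-210601970\right) \frac{1}{20925} - \frac{36004}{43363} = - \frac{42120394}{4185} - \frac{36004}{43363} = - \frac{1826617321762}{181474155}$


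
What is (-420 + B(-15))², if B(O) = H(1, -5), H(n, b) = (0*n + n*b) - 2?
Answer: 182329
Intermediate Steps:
H(n, b) = -2 + b*n (H(n, b) = (0 + b*n) - 2 = b*n - 2 = -2 + b*n)
B(O) = -7 (B(O) = -2 - 5*1 = -2 - 5 = -7)
(-420 + B(-15))² = (-420 - 7)² = (-427)² = 182329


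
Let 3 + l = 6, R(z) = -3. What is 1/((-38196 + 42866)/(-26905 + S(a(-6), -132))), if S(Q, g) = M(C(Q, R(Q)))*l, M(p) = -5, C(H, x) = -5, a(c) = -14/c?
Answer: -2692/467 ≈ -5.7645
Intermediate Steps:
l = 3 (l = -3 + 6 = 3)
S(Q, g) = -15 (S(Q, g) = -5*3 = -15)
1/((-38196 + 42866)/(-26905 + S(a(-6), -132))) = 1/((-38196 + 42866)/(-26905 - 15)) = 1/(4670/(-26920)) = 1/(4670*(-1/26920)) = 1/(-467/2692) = -2692/467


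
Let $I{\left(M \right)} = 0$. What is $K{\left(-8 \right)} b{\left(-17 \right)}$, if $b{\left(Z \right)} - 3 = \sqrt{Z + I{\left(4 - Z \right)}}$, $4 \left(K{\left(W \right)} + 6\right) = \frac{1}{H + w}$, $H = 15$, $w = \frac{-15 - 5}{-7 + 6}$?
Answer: $- \frac{2517}{140} - \frac{839 i \sqrt{17}}{140} \approx -17.979 - 24.709 i$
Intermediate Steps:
$w = 20$ ($w = - \frac{20}{-1} = \left(-20\right) \left(-1\right) = 20$)
$K{\left(W \right)} = - \frac{839}{140}$ ($K{\left(W \right)} = -6 + \frac{1}{4 \left(15 + 20\right)} = -6 + \frac{1}{4 \cdot 35} = -6 + \frac{1}{4} \cdot \frac{1}{35} = -6 + \frac{1}{140} = - \frac{839}{140}$)
$b{\left(Z \right)} = 3 + \sqrt{Z}$ ($b{\left(Z \right)} = 3 + \sqrt{Z + 0} = 3 + \sqrt{Z}$)
$K{\left(-8 \right)} b{\left(-17 \right)} = - \frac{839 \left(3 + \sqrt{-17}\right)}{140} = - \frac{839 \left(3 + i \sqrt{17}\right)}{140} = - \frac{2517}{140} - \frac{839 i \sqrt{17}}{140}$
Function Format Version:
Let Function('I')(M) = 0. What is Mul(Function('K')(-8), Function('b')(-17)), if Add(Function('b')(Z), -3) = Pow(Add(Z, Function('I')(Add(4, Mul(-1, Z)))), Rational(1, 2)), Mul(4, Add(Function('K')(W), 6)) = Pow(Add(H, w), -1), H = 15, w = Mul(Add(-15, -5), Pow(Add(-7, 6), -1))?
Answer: Add(Rational(-2517, 140), Mul(Rational(-839, 140), I, Pow(17, Rational(1, 2)))) ≈ Add(-17.979, Mul(-24.709, I))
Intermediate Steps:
w = 20 (w = Mul(-20, Pow(-1, -1)) = Mul(-20, -1) = 20)
Function('K')(W) = Rational(-839, 140) (Function('K')(W) = Add(-6, Mul(Rational(1, 4), Pow(Add(15, 20), -1))) = Add(-6, Mul(Rational(1, 4), Pow(35, -1))) = Add(-6, Mul(Rational(1, 4), Rational(1, 35))) = Add(-6, Rational(1, 140)) = Rational(-839, 140))
Function('b')(Z) = Add(3, Pow(Z, Rational(1, 2))) (Function('b')(Z) = Add(3, Pow(Add(Z, 0), Rational(1, 2))) = Add(3, Pow(Z, Rational(1, 2))))
Mul(Function('K')(-8), Function('b')(-17)) = Mul(Rational(-839, 140), Add(3, Pow(-17, Rational(1, 2)))) = Mul(Rational(-839, 140), Add(3, Mul(I, Pow(17, Rational(1, 2))))) = Add(Rational(-2517, 140), Mul(Rational(-839, 140), I, Pow(17, Rational(1, 2))))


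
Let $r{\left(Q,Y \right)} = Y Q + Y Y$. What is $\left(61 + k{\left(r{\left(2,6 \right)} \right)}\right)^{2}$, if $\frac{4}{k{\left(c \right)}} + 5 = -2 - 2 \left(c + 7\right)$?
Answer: $\frac{50879689}{13689} \approx 3716.8$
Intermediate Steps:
$r{\left(Q,Y \right)} = Y^{2} + Q Y$ ($r{\left(Q,Y \right)} = Q Y + Y^{2} = Y^{2} + Q Y$)
$k{\left(c \right)} = \frac{4}{-21 - 2 c}$ ($k{\left(c \right)} = \frac{4}{-5 - \left(2 + 2 \left(c + 7\right)\right)} = \frac{4}{-5 - \left(2 + 2 \left(7 + c\right)\right)} = \frac{4}{-5 - \left(16 + 2 c\right)} = \frac{4}{-21 - 2 c}$)
$\left(61 + k{\left(r{\left(2,6 \right)} \right)}\right)^{2} = \left(61 - \frac{4}{21 + 2 \cdot 6 \left(2 + 6\right)}\right)^{2} = \left(61 - \frac{4}{21 + 2 \cdot 6 \cdot 8}\right)^{2} = \left(61 - \frac{4}{21 + 2 \cdot 48}\right)^{2} = \left(61 - \frac{4}{21 + 96}\right)^{2} = \left(61 - \frac{4}{117}\right)^{2} = \left(\frac{7133}{117}\right)^{2} = \frac{50879689}{13689}$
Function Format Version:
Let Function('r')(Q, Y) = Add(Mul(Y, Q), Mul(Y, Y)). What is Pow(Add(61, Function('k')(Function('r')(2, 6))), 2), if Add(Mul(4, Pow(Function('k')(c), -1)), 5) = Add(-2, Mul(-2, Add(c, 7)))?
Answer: Rational(50879689, 13689) ≈ 3716.8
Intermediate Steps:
Function('r')(Q, Y) = Add(Pow(Y, 2), Mul(Q, Y)) (Function('r')(Q, Y) = Add(Mul(Q, Y), Pow(Y, 2)) = Add(Pow(Y, 2), Mul(Q, Y)))
Function('k')(c) = Mul(4, Pow(Add(-21, Mul(-2, c)), -1)) (Function('k')(c) = Mul(4, Pow(Add(-5, Add(-2, Mul(-2, Add(c, 7)))), -1)) = Mul(4, Pow(Add(-5, Add(-2, Mul(-2, Add(7, c)))), -1)) = Mul(4, Pow(Add(-5, Add(-2, Add(-14, Mul(-2, c)))), -1)) = Mul(4, Pow(Add(-5, Add(-16, Mul(-2, c))), -1)) = Mul(4, Pow(Add(-21, Mul(-2, c)), -1)))
Pow(Add(61, Function('k')(Function('r')(2, 6))), 2) = Pow(Add(61, Mul(-4, Pow(Add(21, Mul(2, Mul(6, Add(2, 6)))), -1))), 2) = Pow(Add(61, Mul(-4, Pow(Add(21, Mul(2, Mul(6, 8))), -1))), 2) = Pow(Add(61, Mul(-4, Pow(Add(21, Mul(2, 48)), -1))), 2) = Pow(Add(61, Mul(-4, Pow(Add(21, 96), -1))), 2) = Pow(Add(61, Mul(-4, Pow(117, -1))), 2) = Pow(Add(61, Mul(-4, Rational(1, 117))), 2) = Pow(Add(61, Rational(-4, 117)), 2) = Pow(Rational(7133, 117), 2) = Rational(50879689, 13689)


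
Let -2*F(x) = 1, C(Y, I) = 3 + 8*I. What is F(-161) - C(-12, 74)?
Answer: -1191/2 ≈ -595.50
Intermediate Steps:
F(x) = -½ (F(x) = -½*1 = -½)
F(-161) - C(-12, 74) = -½ - (3 + 8*74) = -½ - (3 + 592) = -½ - 1*595 = -½ - 595 = -1191/2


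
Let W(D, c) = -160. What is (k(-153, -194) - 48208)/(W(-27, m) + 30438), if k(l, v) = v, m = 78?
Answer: -24201/15139 ≈ -1.5986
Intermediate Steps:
(k(-153, -194) - 48208)/(W(-27, m) + 30438) = (-194 - 48208)/(-160 + 30438) = -48402/30278 = -48402*1/30278 = -24201/15139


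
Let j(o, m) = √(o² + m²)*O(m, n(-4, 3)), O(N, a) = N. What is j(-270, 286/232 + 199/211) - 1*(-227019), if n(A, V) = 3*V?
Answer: 227019 + 53257*√43675372898449/599074576 ≈ 2.2761e+5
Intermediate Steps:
j(o, m) = m*√(m² + o²) (j(o, m) = √(o² + m²)*m = √(m² + o²)*m = m*√(m² + o²))
j(-270, 286/232 + 199/211) - 1*(-227019) = (286/232 + 199/211)*√((286/232 + 199/211)² + (-270)²) - 1*(-227019) = (286*(1/232) + 199*(1/211))*√((286*(1/232) + 199*(1/211))² + 72900) + 227019 = (143/116 + 199/211)*√((143/116 + 199/211)² + 72900) + 227019 = 53257*√((53257/24476)² + 72900)/24476 + 227019 = 53257*√(2836308049/599074576 + 72900)/24476 + 227019 = 53257*√(43675372898449/599074576)/24476 + 227019 = 53257*(√43675372898449/24476)/24476 + 227019 = 53257*√43675372898449/599074576 + 227019 = 227019 + 53257*√43675372898449/599074576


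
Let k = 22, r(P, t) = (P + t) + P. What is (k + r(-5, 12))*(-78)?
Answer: -1872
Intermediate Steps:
r(P, t) = t + 2*P
(k + r(-5, 12))*(-78) = (22 + (12 + 2*(-5)))*(-78) = (22 + (12 - 10))*(-78) = (22 + 2)*(-78) = 24*(-78) = -1872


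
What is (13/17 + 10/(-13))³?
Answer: -1/10793861 ≈ -9.2645e-8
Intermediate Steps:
(13/17 + 10/(-13))³ = (13*(1/17) + 10*(-1/13))³ = (13/17 - 10/13)³ = (-1/221)³ = -1/10793861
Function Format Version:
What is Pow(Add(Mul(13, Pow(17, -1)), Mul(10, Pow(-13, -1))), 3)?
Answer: Rational(-1, 10793861) ≈ -9.2645e-8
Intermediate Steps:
Pow(Add(Mul(13, Pow(17, -1)), Mul(10, Pow(-13, -1))), 3) = Pow(Add(Mul(13, Rational(1, 17)), Mul(10, Rational(-1, 13))), 3) = Pow(Add(Rational(13, 17), Rational(-10, 13)), 3) = Pow(Rational(-1, 221), 3) = Rational(-1, 10793861)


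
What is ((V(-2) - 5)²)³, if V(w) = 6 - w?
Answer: 729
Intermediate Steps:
((V(-2) - 5)²)³ = (((6 - 1*(-2)) - 5)²)³ = (((6 + 2) - 5)²)³ = ((8 - 5)²)³ = (3²)³ = 9³ = 729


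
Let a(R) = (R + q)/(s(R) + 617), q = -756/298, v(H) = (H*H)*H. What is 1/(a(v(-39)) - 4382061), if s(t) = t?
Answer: -8746598/38328117139569 ≈ -2.2820e-7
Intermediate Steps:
v(H) = H³ (v(H) = H²*H = H³)
q = -378/149 (q = -756*1/298 = -378/149 ≈ -2.5369)
a(R) = (-378/149 + R)/(617 + R) (a(R) = (R - 378/149)/(R + 617) = (-378/149 + R)/(617 + R))
1/(a(v(-39)) - 4382061) = 1/((-378/149 + (-39)³)/(617 + (-39)³) - 4382061) = 1/((-378/149 - 59319)/(617 - 59319) - 4382061) = 1/(-8838909/149/(-58702) - 4382061) = 1/(-1/58702*(-8838909/149) - 4382061) = 1/(8838909/8746598 - 4382061) = 1/(-38328117139569/8746598) = -8746598/38328117139569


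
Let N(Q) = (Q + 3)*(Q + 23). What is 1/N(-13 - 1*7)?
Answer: -1/51 ≈ -0.019608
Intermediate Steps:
N(Q) = (3 + Q)*(23 + Q)
1/N(-13 - 1*7) = 1/(69 + (-13 - 1*7)**2 + 26*(-13 - 1*7)) = 1/(69 + (-13 - 7)**2 + 26*(-13 - 7)) = 1/(69 + (-20)**2 + 26*(-20)) = 1/(69 + 400 - 520) = 1/(-51) = -1/51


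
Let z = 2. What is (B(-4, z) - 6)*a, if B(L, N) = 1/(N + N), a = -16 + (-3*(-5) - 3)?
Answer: 23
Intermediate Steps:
a = -4 (a = -16 + (15 - 3) = -16 + 12 = -4)
B(L, N) = 1/(2*N)
(B(-4, z) - 6)*a = ((½)/2 - 6)*(-4) = ((½)*(½) - 6)*(-4) = (¼ - 6)*(-4) = -23/4*(-4) = 23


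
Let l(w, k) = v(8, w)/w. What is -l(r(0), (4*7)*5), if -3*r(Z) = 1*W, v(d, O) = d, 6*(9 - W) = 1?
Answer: 144/53 ≈ 2.7170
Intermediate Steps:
W = 53/6 (W = 9 - 1/6*1 = 9 - 1/6 = 53/6 ≈ 8.8333)
r(Z) = -53/18 (r(Z) = -53/(3*6) = -1/3*53/6 = -53/18)
l(w, k) = 8/w
-l(r(0), (4*7)*5) = -8/(-53/18) = -8*(-18)/53 = -1*(-144/53) = 144/53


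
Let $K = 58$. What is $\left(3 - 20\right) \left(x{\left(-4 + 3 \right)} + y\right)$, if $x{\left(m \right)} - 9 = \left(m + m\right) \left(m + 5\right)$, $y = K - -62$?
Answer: $-2057$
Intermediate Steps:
$y = 120$ ($y = 58 - -62 = 58 + 62 = 120$)
$x{\left(m \right)} = 9 + 2 m \left(5 + m\right)$ ($x{\left(m \right)} = 9 + \left(m + m\right) \left(m + 5\right) = 9 + 2 m \left(5 + m\right)$)
$\left(3 - 20\right) \left(x{\left(-4 + 3 \right)} + y\right) = \left(3 - 20\right) \left(\left(9 + 2 \left(-4 + 3\right)^{2} + 10 \left(-4 + 3\right)\right) + 120\right) = \left(3 - 20\right) \left(\left(9 + 2 \left(-1\right)^{2} + 10 \left(-1\right)\right) + 120\right) = - 17 \left(\left(9 + 2 \cdot 1 - 10\right) + 120\right) = - 17 \left(\left(9 + 2 - 10\right) + 120\right) = - 17 \left(1 + 120\right) = \left(-17\right) 121 = -2057$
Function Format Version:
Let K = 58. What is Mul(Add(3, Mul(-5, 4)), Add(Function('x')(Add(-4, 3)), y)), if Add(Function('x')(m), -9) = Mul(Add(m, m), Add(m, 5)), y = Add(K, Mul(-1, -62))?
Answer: -2057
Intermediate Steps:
y = 120 (y = Add(58, Mul(-1, -62)) = Add(58, 62) = 120)
Function('x')(m) = Add(9, Mul(2, m, Add(5, m))) (Function('x')(m) = Add(9, Mul(Add(m, m), Add(m, 5))) = Add(9, Mul(Mul(2, m), Add(5, m))) = Add(9, Mul(2, m, Add(5, m))))
Mul(Add(3, Mul(-5, 4)), Add(Function('x')(Add(-4, 3)), y)) = Mul(Add(3, Mul(-5, 4)), Add(Add(9, Mul(2, Pow(Add(-4, 3), 2)), Mul(10, Add(-4, 3))), 120)) = Mul(Add(3, -20), Add(Add(9, Mul(2, Pow(-1, 2)), Mul(10, -1)), 120)) = Mul(-17, Add(Add(9, Mul(2, 1), -10), 120)) = Mul(-17, Add(Add(9, 2, -10), 120)) = Mul(-17, Add(1, 120)) = Mul(-17, 121) = -2057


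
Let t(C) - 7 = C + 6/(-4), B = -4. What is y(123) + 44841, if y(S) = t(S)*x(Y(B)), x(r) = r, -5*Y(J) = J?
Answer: 224719/5 ≈ 44944.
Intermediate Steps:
Y(J) = -J/5
t(C) = 11/2 + C (t(C) = 7 + (C + 6/(-4)) = 7 + (C + 6*(-1/4)) = 7 + (C - 3/2) = 7 + (-3/2 + C) = 11/2 + C)
y(S) = 22/5 + 4*S/5 (y(S) = (11/2 + S)*(-1/5*(-4)) = (11/2 + S)*(4/5) = 22/5 + 4*S/5)
y(123) + 44841 = (22/5 + (4/5)*123) + 44841 = (22/5 + 492/5) + 44841 = 514/5 + 44841 = 224719/5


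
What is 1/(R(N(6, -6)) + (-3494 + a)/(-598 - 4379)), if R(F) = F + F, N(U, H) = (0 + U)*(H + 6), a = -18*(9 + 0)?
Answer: 4977/3656 ≈ 1.3613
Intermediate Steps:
a = -162 (a = -18*9 = -162)
N(U, H) = U*(6 + H)
R(F) = 2*F
1/(R(N(6, -6)) + (-3494 + a)/(-598 - 4379)) = 1/(2*(6*(6 - 6)) + (-3494 - 162)/(-598 - 4379)) = 1/(2*(6*0) - 3656/(-4977)) = 1/(2*0 - 3656*(-1/4977)) = 1/(0 + 3656/4977) = 1/(3656/4977) = 4977/3656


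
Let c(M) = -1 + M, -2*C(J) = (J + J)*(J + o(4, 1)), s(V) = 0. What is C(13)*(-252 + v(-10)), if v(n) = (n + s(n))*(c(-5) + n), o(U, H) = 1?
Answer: 16744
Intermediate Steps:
C(J) = -J*(1 + J) (C(J) = -(J + J)*(J + 1)/2 = -2*J*(1 + J)/2 = -J*(1 + J))
v(n) = n*(-6 + n) (v(n) = (n + 0)*((-1 - 5) + n) = n*(-6 + n))
C(13)*(-252 + v(-10)) = (-1*13*(1 + 13))*(-252 - 10*(-6 - 10)) = (-1*13*14)*(-252 - 10*(-16)) = -182*(-252 + 160) = -182*(-92) = 16744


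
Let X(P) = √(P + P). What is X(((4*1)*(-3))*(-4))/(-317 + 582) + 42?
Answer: 42 + 4*√6/265 ≈ 42.037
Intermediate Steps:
X(P) = √2*√P (X(P) = √(2*P) = √2*√P)
X(((4*1)*(-3))*(-4))/(-317 + 582) + 42 = (√2*√(((4*1)*(-3))*(-4)))/(-317 + 582) + 42 = (√2*√((4*(-3))*(-4)))/265 + 42 = (√2*√(-12*(-4)))/265 + 42 = (√2*√48)/265 + 42 = (√2*(4*√3))/265 + 42 = (4*√6)/265 + 42 = 4*√6/265 + 42 = 42 + 4*√6/265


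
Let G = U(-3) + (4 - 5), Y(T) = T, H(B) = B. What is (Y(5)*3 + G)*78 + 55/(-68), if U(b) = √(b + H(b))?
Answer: 74201/68 + 78*I*√6 ≈ 1091.2 + 191.06*I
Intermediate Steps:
U(b) = √2*√b (U(b) = √(b + b) = √(2*b) = √2*√b)
G = -1 + I*√6 (G = √2*√(-3) + (4 - 5) = √2*(I*√3) - 1 = I*√6 - 1 = -1 + I*√6 ≈ -1.0 + 2.4495*I)
(Y(5)*3 + G)*78 + 55/(-68) = (5*3 + (-1 + I*√6))*78 + 55/(-68) = (15 + (-1 + I*√6))*78 + 55*(-1/68) = (14 + I*√6)*78 - 55/68 = (1092 + 78*I*√6) - 55/68 = 74201/68 + 78*I*√6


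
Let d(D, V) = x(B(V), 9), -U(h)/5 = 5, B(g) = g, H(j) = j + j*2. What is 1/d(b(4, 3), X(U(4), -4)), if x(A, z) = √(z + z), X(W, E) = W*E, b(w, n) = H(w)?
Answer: √2/6 ≈ 0.23570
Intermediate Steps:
H(j) = 3*j (H(j) = j + 2*j = 3*j)
U(h) = -25 (U(h) = -5*5 = -25)
b(w, n) = 3*w
X(W, E) = E*W
x(A, z) = √2*√z (x(A, z) = √(2*z) = √2*√z)
d(D, V) = 3*√2 (d(D, V) = √2*√9 = √2*3 = 3*√2)
1/d(b(4, 3), X(U(4), -4)) = 1/(3*√2) = √2/6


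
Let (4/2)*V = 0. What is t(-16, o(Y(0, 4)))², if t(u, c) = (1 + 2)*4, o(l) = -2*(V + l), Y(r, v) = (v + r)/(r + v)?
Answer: 144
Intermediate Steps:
V = 0 (V = (½)*0 = 0)
Y(r, v) = 1 (Y(r, v) = (r + v)/(r + v) = 1)
o(l) = -2*l (o(l) = -2*(0 + l) = -2*l)
t(u, c) = 12 (t(u, c) = 3*4 = 12)
t(-16, o(Y(0, 4)))² = 12² = 144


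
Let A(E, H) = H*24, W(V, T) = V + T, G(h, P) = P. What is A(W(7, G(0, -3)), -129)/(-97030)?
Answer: 1548/48515 ≈ 0.031908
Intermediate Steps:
W(V, T) = T + V
A(E, H) = 24*H
A(W(7, G(0, -3)), -129)/(-97030) = (24*(-129))/(-97030) = -3096*(-1/97030) = 1548/48515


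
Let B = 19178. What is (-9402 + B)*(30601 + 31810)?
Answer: 610129936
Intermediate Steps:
(-9402 + B)*(30601 + 31810) = (-9402 + 19178)*(30601 + 31810) = 9776*62411 = 610129936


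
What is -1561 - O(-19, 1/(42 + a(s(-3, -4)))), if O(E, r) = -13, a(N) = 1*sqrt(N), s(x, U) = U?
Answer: -1548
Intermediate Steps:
a(N) = sqrt(N)
-1561 - O(-19, 1/(42 + a(s(-3, -4)))) = -1561 - 1*(-13) = -1561 + 13 = -1548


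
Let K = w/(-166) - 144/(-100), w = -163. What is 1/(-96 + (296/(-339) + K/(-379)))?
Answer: -533196150/51655801289 ≈ -0.010322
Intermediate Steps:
K = 10051/4150 (K = -163/(-166) - 144/(-100) = -163*(-1/166) - 144*(-1/100) = 163/166 + 36/25 = 10051/4150 ≈ 2.4219)
1/(-96 + (296/(-339) + K/(-379))) = 1/(-96 + (296/(-339) + (10051/4150)/(-379))) = 1/(-96 + (296*(-1/339) + (10051/4150)*(-1/379))) = 1/(-96 + (-296/339 - 10051/1572850)) = 1/(-96 - 468970889/533196150) = 1/(-51655801289/533196150) = -533196150/51655801289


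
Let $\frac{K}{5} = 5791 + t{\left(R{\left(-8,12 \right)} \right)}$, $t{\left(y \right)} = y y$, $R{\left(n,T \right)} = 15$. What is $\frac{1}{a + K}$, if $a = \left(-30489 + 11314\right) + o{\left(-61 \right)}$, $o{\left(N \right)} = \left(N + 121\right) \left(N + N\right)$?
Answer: $\frac{1}{3585} \approx 0.00027894$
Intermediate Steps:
$o{\left(N \right)} = 2 N \left(121 + N\right)$ ($o{\left(N \right)} = \left(121 + N\right) 2 N = 2 N \left(121 + N\right)$)
$t{\left(y \right)} = y^{2}$
$K = 30080$ ($K = 5 \left(5791 + 15^{2}\right) = 5 \left(5791 + 225\right) = 5 \cdot 6016 = 30080$)
$a = -26495$ ($a = \left(-30489 + 11314\right) + 2 \left(-61\right) \left(121 - 61\right) = -19175 + 2 \left(-61\right) 60 = -19175 - 7320 = -26495$)
$\frac{1}{a + K} = \frac{1}{-26495 + 30080} = \frac{1}{3585}$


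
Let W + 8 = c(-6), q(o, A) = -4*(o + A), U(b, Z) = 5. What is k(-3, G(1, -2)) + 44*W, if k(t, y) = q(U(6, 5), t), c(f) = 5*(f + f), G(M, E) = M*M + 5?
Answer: -3000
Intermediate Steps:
q(o, A) = -4*A - 4*o (q(o, A) = -4*(A + o) = -4*A - 4*o)
G(M, E) = 5 + M² (G(M, E) = M² + 5 = 5 + M²)
c(f) = 10*f (c(f) = 5*(2*f) = 10*f)
W = -68 (W = -8 + 10*(-6) = -8 - 60 = -68)
k(t, y) = -20 - 4*t (k(t, y) = -4*t - 4*5 = -4*t - 20 = -20 - 4*t)
k(-3, G(1, -2)) + 44*W = (-20 - 4*(-3)) + 44*(-68) = (-20 + 12) - 2992 = -8 - 2992 = -3000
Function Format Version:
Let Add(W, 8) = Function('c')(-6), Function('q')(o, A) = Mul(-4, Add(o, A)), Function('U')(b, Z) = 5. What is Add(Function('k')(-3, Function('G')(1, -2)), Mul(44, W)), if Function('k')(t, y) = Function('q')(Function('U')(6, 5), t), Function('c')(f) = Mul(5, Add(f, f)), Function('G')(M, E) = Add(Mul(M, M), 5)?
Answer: -3000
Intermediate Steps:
Function('q')(o, A) = Add(Mul(-4, A), Mul(-4, o)) (Function('q')(o, A) = Mul(-4, Add(A, o)) = Add(Mul(-4, A), Mul(-4, o)))
Function('G')(M, E) = Add(5, Pow(M, 2)) (Function('G')(M, E) = Add(Pow(M, 2), 5) = Add(5, Pow(M, 2)))
Function('c')(f) = Mul(10, f) (Function('c')(f) = Mul(5, Mul(2, f)) = Mul(10, f))
W = -68 (W = Add(-8, Mul(10, -6)) = Add(-8, -60) = -68)
Function('k')(t, y) = Add(-20, Mul(-4, t)) (Function('k')(t, y) = Add(Mul(-4, t), Mul(-4, 5)) = Add(Mul(-4, t), -20) = Add(-20, Mul(-4, t)))
Add(Function('k')(-3, Function('G')(1, -2)), Mul(44, W)) = Add(Add(-20, Mul(-4, -3)), Mul(44, -68)) = Add(Add(-20, 12), -2992) = Add(-8, -2992) = -3000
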